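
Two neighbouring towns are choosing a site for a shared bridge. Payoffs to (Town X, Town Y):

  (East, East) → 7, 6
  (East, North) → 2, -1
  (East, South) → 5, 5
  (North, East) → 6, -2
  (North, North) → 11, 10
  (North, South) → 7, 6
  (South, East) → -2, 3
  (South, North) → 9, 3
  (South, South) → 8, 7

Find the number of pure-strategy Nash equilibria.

Both East: Town X gets 7 (best alternative 6); Town Y gets 6 (best alternative 5). Neither deviates — NE.
Both North: Town X gets 11 (best alternative 9); Town Y gets 10 (best alternative 6). Neither deviates — NE.
Both South: Town X gets 8 (best alternative 7); Town Y gets 7 (best alternative 3). Neither deviates — NE.
(East, South) is not a NE: Town X would switch to South (8 > 5).
No other cell survives both best-response checks, so there are 3 pure NE.

3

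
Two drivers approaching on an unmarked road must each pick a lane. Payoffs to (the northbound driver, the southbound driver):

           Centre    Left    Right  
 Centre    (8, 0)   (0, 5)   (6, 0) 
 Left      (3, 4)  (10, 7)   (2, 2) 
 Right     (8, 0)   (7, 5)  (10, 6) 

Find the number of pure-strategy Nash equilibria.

2

Both Left: the northbound driver gets 10 (best alternative 7); the southbound driver gets 7 (best alternative 4). Neither deviates — NE.
Both Right: the northbound driver gets 10 (best alternative 6); the southbound driver gets 6 (best alternative 5). Neither deviates — NE.
Both Centre is not a NE: the southbound driver would switch to Left (5 > 0).
No other cell survives both best-response checks, so there are 2 pure NE.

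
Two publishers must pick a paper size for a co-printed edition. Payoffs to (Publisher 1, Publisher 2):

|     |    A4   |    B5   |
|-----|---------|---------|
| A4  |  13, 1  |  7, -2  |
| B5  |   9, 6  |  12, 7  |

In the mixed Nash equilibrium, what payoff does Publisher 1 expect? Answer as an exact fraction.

Publisher 2 mixes with probability q on A4, chosen so Publisher 1 is indifferent: 13q + 7(1−q) = 9q + 12(1−q) gives q = 5/9.
Publisher 1's expected payoff (from either row, since indifferent) is 13·5/9 + 7·4/9 = 31/3.

31/3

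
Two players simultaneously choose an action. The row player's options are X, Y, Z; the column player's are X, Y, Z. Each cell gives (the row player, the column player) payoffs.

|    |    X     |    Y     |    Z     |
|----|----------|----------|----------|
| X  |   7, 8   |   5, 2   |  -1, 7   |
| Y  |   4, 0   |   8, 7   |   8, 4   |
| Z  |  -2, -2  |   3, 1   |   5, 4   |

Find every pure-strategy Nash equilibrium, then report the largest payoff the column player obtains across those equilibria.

8

Both X is a pure NE (the row player: 7 ≥ 4; the column player: 8 ≥ 7). The column player gets 8.
Both Y is a pure NE (the row player: 8 ≥ 5; the column player: 7 ≥ 4). The column player gets 7.
Every other cell has a profitable deviation for at least one player. Highest of {8, 7} is 8.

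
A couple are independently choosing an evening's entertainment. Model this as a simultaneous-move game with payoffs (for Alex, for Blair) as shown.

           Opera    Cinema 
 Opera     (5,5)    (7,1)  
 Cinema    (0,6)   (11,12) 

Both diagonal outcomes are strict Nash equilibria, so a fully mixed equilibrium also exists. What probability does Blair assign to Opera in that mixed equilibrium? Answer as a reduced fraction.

4/9

Blair's mix q on Opera must make Alex indifferent between Opera and Cinema.
Alex's payoff from Opera: 5q + 7(1−q). From Cinema: 0q + 11(1−q).
Set equal: 5q = 4(1−q) → q = 4/9.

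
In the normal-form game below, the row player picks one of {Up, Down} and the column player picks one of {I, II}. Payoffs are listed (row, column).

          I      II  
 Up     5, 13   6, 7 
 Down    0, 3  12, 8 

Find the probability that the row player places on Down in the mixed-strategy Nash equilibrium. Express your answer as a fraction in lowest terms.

6/11

The row player's mix p on Up must make the column player indifferent between I and II.
The column player's payoff from I: 13p + 3(1−p). From II: 7p + 8(1−p).
Set equal: 6p = 5(1−p) → p = 5/11.
Probability on Down is 1 − 5/11 = 6/11.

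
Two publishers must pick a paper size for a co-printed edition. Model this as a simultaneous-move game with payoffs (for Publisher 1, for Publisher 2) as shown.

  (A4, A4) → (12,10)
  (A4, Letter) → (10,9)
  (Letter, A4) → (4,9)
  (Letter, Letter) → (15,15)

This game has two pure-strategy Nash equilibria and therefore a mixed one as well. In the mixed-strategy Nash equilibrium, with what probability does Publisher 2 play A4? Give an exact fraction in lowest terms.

Publisher 2's mix q on A4 must make Publisher 1 indifferent between A4 and Letter.
Publisher 1's payoff from A4: 12q + 10(1−q). From Letter: 4q + 15(1−q).
Set equal: 8q = 5(1−q) → q = 5/13.

5/13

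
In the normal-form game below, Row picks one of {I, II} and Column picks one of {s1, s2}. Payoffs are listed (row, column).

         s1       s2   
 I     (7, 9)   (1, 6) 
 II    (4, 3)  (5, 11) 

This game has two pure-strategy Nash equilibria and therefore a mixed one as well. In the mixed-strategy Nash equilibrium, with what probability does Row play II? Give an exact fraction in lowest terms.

3/11

Row's mix p on I must make Column indifferent between s1 and s2.
Column's payoff from s1: 9p + 3(1−p). From s2: 6p + 11(1−p).
Set equal: 3p = 8(1−p) → p = 8/11.
Probability on II is 1 − 8/11 = 3/11.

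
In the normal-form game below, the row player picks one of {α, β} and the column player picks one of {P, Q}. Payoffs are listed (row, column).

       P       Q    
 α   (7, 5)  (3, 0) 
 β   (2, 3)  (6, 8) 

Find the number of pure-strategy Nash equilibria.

2

(α, P): the row player gets 7 (best alternative 2); the column player gets 5 (best alternative 0). Neither deviates — NE.
(β, Q): the row player gets 6 (best alternative 3); the column player gets 8 (best alternative 3). Neither deviates — NE.
(β, P) is not a NE: the row player would switch to α (7 > 2).
No other cell survives both best-response checks, so there are 2 pure NE.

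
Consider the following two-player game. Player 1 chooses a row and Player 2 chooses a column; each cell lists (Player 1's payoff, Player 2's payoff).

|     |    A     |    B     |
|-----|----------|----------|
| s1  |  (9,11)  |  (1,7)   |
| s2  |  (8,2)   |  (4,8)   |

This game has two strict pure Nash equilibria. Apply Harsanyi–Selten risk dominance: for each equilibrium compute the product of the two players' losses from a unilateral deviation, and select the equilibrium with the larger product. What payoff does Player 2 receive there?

8

At (s1, A): Player 1 loses 9 − 8 = 1 by deviating; Player 2 loses 11 − 7 = 4. Product = 1·4 = 4.
At (s2, B): Player 1 loses 4 − 1 = 3 by deviating; Player 2 loses 8 − 2 = 6. Product = 3·6 = 18.
18 > 4, so (s2, B) is risk-dominant. Player 2's payoff there is 8.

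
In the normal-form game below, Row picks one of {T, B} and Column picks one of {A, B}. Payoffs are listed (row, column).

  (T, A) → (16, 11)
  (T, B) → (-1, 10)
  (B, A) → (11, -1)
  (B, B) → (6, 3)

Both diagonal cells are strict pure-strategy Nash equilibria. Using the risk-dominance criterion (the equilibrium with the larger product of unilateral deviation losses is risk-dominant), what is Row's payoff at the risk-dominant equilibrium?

6

At (T, A): Row loses 16 − 11 = 5 by deviating; Column loses 11 − 10 = 1. Product = 5·1 = 5.
At (B, B): Row loses 6 − (-1) = 7 by deviating; Column loses 3 − (-1) = 4. Product = 7·4 = 28.
28 > 5, so (B, B) is risk-dominant. Row's payoff there is 6.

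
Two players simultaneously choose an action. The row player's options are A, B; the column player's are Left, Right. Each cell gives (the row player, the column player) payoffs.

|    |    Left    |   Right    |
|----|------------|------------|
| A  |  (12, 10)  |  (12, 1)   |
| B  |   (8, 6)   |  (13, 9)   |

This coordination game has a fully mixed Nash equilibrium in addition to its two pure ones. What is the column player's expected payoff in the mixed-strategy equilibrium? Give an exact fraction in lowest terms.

The row player mixes with probability p on A, chosen so the column player is indifferent: 10p + 6(1−p) = 1p + 9(1−p) gives p = 1/4.
The column player's expected payoff is 10·1/4 + 6·3/4 = 7.

7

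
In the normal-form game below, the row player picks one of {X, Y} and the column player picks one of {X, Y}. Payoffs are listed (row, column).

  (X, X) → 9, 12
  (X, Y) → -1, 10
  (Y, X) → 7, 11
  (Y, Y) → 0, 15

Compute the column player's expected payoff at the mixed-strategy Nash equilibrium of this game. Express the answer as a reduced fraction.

35/3

The row player mixes with probability p on X, chosen so the column player is indifferent: 12p + 11(1−p) = 10p + 15(1−p) gives p = 2/3.
The column player's expected payoff is 12·2/3 + 11·1/3 = 35/3.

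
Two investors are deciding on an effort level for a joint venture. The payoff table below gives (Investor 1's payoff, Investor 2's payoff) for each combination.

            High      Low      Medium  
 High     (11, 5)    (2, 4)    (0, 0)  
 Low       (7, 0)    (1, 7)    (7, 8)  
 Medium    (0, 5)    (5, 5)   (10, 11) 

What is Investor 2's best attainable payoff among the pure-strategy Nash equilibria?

Both High is a pure NE (Investor 1: 11 ≥ 7; Investor 2: 5 ≥ 4). Investor 2 gets 5.
Both Medium is a pure NE (Investor 1: 10 ≥ 7; Investor 2: 11 ≥ 5). Investor 2 gets 11.
Every other cell has a profitable deviation for at least one player. Highest of {5, 11} is 11.

11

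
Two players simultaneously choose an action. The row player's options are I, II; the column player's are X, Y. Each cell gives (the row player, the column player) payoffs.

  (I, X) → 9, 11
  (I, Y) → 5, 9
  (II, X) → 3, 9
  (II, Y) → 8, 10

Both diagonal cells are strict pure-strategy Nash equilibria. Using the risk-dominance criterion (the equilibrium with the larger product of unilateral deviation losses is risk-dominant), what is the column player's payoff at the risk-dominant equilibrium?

11

At (I, X): the row player loses 9 − 3 = 6 by deviating; the column player loses 11 − 9 = 2. Product = 6·2 = 12.
At (II, Y): the row player loses 8 − 5 = 3 by deviating; the column player loses 10 − 9 = 1. Product = 3·1 = 3.
12 > 3, so (I, X) is risk-dominant. The column player's payoff there is 11.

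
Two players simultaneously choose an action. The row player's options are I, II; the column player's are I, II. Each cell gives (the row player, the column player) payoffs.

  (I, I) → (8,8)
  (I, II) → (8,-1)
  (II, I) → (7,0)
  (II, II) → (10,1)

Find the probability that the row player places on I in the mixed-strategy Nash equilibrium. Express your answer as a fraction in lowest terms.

The row player's mix p on I must make the column player indifferent between I and II.
The column player's payoff from I: 8p + 0(1−p). From II: (-1)p + 1(1−p).
Set equal: 9p = 1(1−p) → p = 1/10.

1/10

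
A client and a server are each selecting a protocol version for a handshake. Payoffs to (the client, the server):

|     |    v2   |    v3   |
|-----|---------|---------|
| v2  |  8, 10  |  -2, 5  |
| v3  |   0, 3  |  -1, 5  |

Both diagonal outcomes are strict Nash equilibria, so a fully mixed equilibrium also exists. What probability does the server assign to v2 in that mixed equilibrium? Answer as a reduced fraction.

The server's mix q on v2 must make the client indifferent between v2 and v3.
The client's payoff from v2: 8q + (-2)(1−q). From v3: 0q + (-1)(1−q).
Set equal: 8q = 1(1−q) → q = 1/9.

1/9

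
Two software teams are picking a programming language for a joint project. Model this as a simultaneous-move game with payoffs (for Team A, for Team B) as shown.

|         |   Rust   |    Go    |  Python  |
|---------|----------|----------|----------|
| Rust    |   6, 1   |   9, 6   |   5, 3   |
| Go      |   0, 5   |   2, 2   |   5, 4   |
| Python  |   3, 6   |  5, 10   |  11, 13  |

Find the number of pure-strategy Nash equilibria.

2

(Rust, Go): Team A gets 9 (best alternative 5); Team B gets 6 (best alternative 3). Neither deviates — NE.
Both Python: Team A gets 11 (best alternative 5); Team B gets 13 (best alternative 10). Neither deviates — NE.
Both Rust is not a NE: Team B would switch to Go (6 > 1).
No other cell survives both best-response checks, so there are 2 pure NE.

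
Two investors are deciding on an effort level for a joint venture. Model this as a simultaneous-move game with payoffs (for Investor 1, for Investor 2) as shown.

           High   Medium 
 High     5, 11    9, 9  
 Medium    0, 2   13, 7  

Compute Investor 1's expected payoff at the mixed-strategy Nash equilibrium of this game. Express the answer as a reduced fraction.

65/9

Investor 2 mixes with probability q on High, chosen so Investor 1 is indifferent: 5q + 9(1−q) = 0q + 13(1−q) gives q = 4/9.
Investor 1's expected payoff (from either row, since indifferent) is 5·4/9 + 9·5/9 = 65/9.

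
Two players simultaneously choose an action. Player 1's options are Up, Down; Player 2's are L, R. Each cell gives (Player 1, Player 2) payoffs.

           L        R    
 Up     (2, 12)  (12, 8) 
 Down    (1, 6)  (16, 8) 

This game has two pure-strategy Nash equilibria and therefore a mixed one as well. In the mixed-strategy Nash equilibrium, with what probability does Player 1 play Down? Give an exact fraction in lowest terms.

2/3

Player 1's mix p on Up must make Player 2 indifferent between L and R.
Player 2's payoff from L: 12p + 6(1−p). From R: 8p + 8(1−p).
Set equal: 4p = 2(1−p) → p = 2/6 = 1/3.
Probability on Down is 1 − 1/3 = 2/3.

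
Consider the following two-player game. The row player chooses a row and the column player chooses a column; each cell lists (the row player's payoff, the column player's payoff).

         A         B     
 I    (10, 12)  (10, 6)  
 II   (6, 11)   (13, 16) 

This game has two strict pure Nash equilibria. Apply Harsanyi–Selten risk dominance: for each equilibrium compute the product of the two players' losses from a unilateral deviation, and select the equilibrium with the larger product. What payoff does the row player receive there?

10

At (I, A): the row player loses 10 − 6 = 4 by deviating; the column player loses 12 − 6 = 6. Product = 4·6 = 24.
At (II, B): the row player loses 13 − 10 = 3 by deviating; the column player loses 16 − 11 = 5. Product = 3·5 = 15.
24 > 15, so (I, A) is risk-dominant. The row player's payoff there is 10.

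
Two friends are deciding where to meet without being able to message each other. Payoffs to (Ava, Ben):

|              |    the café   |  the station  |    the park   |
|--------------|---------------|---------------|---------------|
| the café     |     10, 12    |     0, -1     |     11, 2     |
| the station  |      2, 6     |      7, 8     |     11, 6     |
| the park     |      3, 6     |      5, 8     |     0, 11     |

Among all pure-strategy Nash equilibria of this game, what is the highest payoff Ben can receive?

12

Both the café is a pure NE (Ava: 10 ≥ 3; Ben: 12 ≥ 2). Ben gets 12.
Both the station is a pure NE (Ava: 7 ≥ 5; Ben: 8 ≥ 6). Ben gets 8.
Every other cell has a profitable deviation for at least one player. Highest of {12, 8} is 12.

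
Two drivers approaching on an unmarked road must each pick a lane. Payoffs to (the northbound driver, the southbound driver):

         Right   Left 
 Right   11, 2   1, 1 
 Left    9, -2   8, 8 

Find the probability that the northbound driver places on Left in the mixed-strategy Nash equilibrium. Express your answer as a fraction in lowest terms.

1/11

The northbound driver's mix p on Right must make the southbound driver indifferent between Right and Left.
The southbound driver's payoff from Right: 2p + (-2)(1−p). From Left: 1p + 8(1−p).
Set equal: 1p = 10(1−p) → p = 10/11.
Probability on Left is 1 − 10/11 = 1/11.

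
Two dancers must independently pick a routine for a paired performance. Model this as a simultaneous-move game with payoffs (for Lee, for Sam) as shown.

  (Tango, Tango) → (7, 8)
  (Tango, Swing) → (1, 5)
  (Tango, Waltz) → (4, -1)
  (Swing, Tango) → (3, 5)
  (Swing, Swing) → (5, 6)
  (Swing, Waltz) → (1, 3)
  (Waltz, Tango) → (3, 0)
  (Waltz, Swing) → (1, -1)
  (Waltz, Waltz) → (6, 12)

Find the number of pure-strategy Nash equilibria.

3

Both Tango: Lee gets 7 (best alternative 3); Sam gets 8 (best alternative 5). Neither deviates — NE.
Both Swing: Lee gets 5 (best alternative 1); Sam gets 6 (best alternative 5). Neither deviates — NE.
Both Waltz: Lee gets 6 (best alternative 4); Sam gets 12 (best alternative 0). Neither deviates — NE.
(Tango, Waltz) is not a NE: Lee would switch to Waltz (6 > 4).
No other cell survives both best-response checks, so there are 3 pure NE.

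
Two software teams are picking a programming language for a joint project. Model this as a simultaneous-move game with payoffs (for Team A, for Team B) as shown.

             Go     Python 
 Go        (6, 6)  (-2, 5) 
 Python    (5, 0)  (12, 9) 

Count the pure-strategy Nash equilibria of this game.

2

Both Go: Team A gets 6 (best alternative 5); Team B gets 6 (best alternative 5). Neither deviates — NE.
Both Python: Team A gets 12 (best alternative -2); Team B gets 9 (best alternative 0). Neither deviates — NE.
(Python, Go) is not a NE: Team A would switch to Go (6 > 5).
No other cell survives both best-response checks, so there are 2 pure NE.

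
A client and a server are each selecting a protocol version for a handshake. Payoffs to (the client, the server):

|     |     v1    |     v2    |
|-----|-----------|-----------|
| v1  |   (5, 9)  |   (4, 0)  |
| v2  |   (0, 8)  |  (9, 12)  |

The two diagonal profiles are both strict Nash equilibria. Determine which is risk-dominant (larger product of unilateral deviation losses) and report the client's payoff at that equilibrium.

5

At both v1: the client loses 5 − 0 = 5 by deviating; the server loses 9 − 0 = 9. Product = 5·9 = 45.
At both v2: the client loses 9 − 4 = 5 by deviating; the server loses 12 − 8 = 4. Product = 5·4 = 20.
45 > 20, so both v1 is risk-dominant. The client's payoff there is 5.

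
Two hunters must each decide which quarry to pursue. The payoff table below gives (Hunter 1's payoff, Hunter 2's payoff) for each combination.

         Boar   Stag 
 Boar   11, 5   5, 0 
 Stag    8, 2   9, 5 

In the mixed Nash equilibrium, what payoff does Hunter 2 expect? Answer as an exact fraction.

Hunter 1 mixes with probability p on Boar, chosen so Hunter 2 is indifferent: 5p + 2(1−p) = 0p + 5(1−p) gives p = 3/8.
Hunter 2's expected payoff is 5·3/8 + 2·5/8 = 25/8.

25/8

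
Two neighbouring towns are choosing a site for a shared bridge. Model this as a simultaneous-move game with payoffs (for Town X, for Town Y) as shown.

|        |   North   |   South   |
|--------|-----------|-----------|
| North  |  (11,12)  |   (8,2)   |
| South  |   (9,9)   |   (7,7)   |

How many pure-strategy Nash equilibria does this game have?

1

Both North: Town X gets 11 (best alternative 9); Town Y gets 12 (best alternative 2). Neither deviates — NE.
Both South is not a NE: Town X would switch to North (8 > 7).
No other cell survives both best-response checks, so there is 1 pure NE.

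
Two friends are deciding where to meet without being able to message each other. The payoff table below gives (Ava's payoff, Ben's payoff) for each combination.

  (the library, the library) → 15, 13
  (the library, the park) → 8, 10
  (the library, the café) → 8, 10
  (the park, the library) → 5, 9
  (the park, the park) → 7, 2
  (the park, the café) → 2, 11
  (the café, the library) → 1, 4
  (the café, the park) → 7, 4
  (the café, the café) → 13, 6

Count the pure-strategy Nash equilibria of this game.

2

Both the library: Ava gets 15 (best alternative 5); Ben gets 13 (best alternative 10). Neither deviates — NE.
Both the café: Ava gets 13 (best alternative 8); Ben gets 6 (best alternative 4). Neither deviates — NE.
Both the park is not a NE: Ava would switch to the library (8 > 7).
No other cell survives both best-response checks, so there are 2 pure NE.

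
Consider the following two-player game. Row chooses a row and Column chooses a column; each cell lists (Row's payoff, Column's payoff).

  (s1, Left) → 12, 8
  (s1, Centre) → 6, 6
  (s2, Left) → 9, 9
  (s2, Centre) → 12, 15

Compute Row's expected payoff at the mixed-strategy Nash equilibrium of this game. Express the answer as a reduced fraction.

10

Column mixes with probability q on Left, chosen so Row is indifferent: 12q + 6(1−q) = 9q + 12(1−q) gives q = 2/3.
Row's expected payoff (from either row, since indifferent) is 12·2/3 + 6·1/3 = 10.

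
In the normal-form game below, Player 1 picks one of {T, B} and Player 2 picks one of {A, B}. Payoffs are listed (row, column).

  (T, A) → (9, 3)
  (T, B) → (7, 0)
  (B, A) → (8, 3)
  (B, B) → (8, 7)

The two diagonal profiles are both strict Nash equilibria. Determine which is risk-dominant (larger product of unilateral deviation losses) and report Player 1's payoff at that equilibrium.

8

At (T, A): Player 1 loses 9 − 8 = 1 by deviating; Player 2 loses 3 − 0 = 3. Product = 1·3 = 3.
At (B, B): Player 1 loses 8 − 7 = 1 by deviating; Player 2 loses 7 − 3 = 4. Product = 1·4 = 4.
4 > 3, so (B, B) is risk-dominant. Player 1's payoff there is 8.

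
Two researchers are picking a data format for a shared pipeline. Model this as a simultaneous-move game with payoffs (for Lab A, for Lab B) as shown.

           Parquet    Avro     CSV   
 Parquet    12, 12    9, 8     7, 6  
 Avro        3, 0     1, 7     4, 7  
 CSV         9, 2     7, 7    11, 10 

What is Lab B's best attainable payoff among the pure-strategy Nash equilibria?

12

Both Parquet is a pure NE (Lab A: 12 ≥ 9; Lab B: 12 ≥ 8). Lab B gets 12.
Both CSV is a pure NE (Lab A: 11 ≥ 7; Lab B: 10 ≥ 7). Lab B gets 10.
Every other cell has a profitable deviation for at least one player. Highest of {12, 10} is 12.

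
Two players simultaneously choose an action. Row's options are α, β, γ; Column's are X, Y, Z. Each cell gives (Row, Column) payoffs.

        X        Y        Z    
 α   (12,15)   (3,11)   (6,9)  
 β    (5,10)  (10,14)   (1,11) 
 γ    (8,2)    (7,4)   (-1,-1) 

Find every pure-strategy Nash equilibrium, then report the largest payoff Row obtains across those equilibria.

12

(α, X) is a pure NE (Row: 12 ≥ 8; Column: 15 ≥ 11). Row gets 12.
(β, Y) is a pure NE (Row: 10 ≥ 7; Column: 14 ≥ 11). Row gets 10.
Every other cell has a profitable deviation for at least one player. Highest of {12, 10} is 12.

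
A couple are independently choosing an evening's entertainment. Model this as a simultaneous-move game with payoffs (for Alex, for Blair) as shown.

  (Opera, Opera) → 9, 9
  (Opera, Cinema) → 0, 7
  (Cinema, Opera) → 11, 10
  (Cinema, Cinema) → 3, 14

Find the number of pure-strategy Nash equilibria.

Both Cinema: Alex gets 3 (best alternative 0); Blair gets 14 (best alternative 10). Neither deviates — NE.
Both Opera is not a NE: Alex would switch to Cinema (11 > 9).
No other cell survives both best-response checks, so there is 1 pure NE.

1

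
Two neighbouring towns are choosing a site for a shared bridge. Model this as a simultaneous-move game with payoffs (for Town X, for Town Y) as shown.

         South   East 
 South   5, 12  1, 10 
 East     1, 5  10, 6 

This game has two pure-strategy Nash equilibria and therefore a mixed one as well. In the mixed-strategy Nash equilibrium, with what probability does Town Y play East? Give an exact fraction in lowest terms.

4/13

Town Y's mix q on South must make Town X indifferent between South and East.
Town X's payoff from South: 5q + 1(1−q). From East: 1q + 10(1−q).
Set equal: 4q = 9(1−q) → q = 9/13.
Probability on East is 1 − 9/13 = 4/13.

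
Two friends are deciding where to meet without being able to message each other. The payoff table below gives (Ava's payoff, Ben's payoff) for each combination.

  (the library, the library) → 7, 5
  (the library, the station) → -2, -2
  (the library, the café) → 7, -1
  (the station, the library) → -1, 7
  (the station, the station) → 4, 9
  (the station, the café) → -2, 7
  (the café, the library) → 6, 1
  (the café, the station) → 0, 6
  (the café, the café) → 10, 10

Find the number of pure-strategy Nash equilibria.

3

Both the library: Ava gets 7 (best alternative 6); Ben gets 5 (best alternative -1). Neither deviates — NE.
Both the station: Ava gets 4 (best alternative 0); Ben gets 9 (best alternative 7). Neither deviates — NE.
Both the café: Ava gets 10 (best alternative 7); Ben gets 10 (best alternative 6). Neither deviates — NE.
(the station, the café) is not a NE: Ava would switch to the café (10 > -2).
No other cell survives both best-response checks, so there are 3 pure NE.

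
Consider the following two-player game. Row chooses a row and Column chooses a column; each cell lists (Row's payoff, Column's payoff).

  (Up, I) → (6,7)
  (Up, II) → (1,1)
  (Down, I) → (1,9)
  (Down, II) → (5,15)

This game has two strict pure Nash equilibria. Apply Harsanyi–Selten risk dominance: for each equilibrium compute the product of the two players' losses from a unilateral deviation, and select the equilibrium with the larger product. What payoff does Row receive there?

At (Up, I): Row loses 6 − 1 = 5 by deviating; Column loses 7 − 1 = 6. Product = 5·6 = 30.
At (Down, II): Row loses 5 − 1 = 4 by deviating; Column loses 15 − 9 = 6. Product = 4·6 = 24.
30 > 24, so (Up, I) is risk-dominant. Row's payoff there is 6.

6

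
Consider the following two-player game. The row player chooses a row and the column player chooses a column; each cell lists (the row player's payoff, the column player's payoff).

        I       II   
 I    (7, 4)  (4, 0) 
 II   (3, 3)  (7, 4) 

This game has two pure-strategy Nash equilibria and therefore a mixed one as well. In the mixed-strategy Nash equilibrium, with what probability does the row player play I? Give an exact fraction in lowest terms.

The row player's mix p on I must make the column player indifferent between I and II.
The column player's payoff from I: 4p + 3(1−p). From II: 0p + 4(1−p).
Set equal: 4p = 1(1−p) → p = 1/5.

1/5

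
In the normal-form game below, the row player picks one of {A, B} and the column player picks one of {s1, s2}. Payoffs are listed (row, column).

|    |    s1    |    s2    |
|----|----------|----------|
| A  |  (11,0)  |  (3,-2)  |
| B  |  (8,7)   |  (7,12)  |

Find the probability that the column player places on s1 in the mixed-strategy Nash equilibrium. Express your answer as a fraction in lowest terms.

The column player's mix q on s1 must make the row player indifferent between A and B.
The row player's payoff from A: 11q + 3(1−q). From B: 8q + 7(1−q).
Set equal: 3q = 4(1−q) → q = 4/7.

4/7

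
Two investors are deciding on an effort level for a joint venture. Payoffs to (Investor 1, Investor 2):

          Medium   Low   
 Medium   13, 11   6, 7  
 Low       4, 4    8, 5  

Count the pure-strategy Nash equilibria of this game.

2

Both Medium: Investor 1 gets 13 (best alternative 4); Investor 2 gets 11 (best alternative 7). Neither deviates — NE.
Both Low: Investor 1 gets 8 (best alternative 6); Investor 2 gets 5 (best alternative 4). Neither deviates — NE.
(Low, Medium) is not a NE: Investor 1 would switch to Medium (13 > 4).
No other cell survives both best-response checks, so there are 2 pure NE.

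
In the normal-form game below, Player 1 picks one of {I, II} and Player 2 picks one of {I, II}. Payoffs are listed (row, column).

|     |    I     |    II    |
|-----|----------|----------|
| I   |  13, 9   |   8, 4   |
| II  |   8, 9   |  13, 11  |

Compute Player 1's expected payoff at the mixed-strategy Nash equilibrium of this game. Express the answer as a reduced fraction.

Player 2 mixes with probability q on I, chosen so Player 1 is indifferent: 13q + 8(1−q) = 8q + 13(1−q) gives q = 1/2.
Player 1's expected payoff (from either row, since indifferent) is 13·1/2 + 8·1/2 = 21/2.

21/2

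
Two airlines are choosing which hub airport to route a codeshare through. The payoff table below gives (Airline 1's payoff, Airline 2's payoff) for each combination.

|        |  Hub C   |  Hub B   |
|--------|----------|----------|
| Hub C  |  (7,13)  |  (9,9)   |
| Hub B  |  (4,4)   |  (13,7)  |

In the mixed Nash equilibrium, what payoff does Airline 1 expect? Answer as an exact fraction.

Airline 2 mixes with probability q on Hub C, chosen so Airline 1 is indifferent: 7q + 9(1−q) = 4q + 13(1−q) gives q = 4/7.
Airline 1's expected payoff (from either row, since indifferent) is 7·4/7 + 9·3/7 = 55/7.

55/7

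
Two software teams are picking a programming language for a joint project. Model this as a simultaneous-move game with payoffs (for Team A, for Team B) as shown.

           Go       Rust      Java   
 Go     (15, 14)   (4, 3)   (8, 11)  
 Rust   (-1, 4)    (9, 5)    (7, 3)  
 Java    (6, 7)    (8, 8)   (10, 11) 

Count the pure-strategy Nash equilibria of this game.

Both Go: Team A gets 15 (best alternative 6); Team B gets 14 (best alternative 11). Neither deviates — NE.
Both Rust: Team A gets 9 (best alternative 8); Team B gets 5 (best alternative 4). Neither deviates — NE.
Both Java: Team A gets 10 (best alternative 8); Team B gets 11 (best alternative 8). Neither deviates — NE.
(Java, Go) is not a NE: Team A would switch to Go (15 > 6).
No other cell survives both best-response checks, so there are 3 pure NE.

3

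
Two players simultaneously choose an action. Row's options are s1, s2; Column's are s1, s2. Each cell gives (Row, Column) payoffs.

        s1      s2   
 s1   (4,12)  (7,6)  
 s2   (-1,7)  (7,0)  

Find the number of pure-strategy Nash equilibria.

Both s1: Row gets 4 (best alternative -1); Column gets 12 (best alternative 6). Neither deviates — NE.
Both s2 is not a NE: Column would switch to s1 (7 > 0).
No other cell survives both best-response checks, so there is 1 pure NE.

1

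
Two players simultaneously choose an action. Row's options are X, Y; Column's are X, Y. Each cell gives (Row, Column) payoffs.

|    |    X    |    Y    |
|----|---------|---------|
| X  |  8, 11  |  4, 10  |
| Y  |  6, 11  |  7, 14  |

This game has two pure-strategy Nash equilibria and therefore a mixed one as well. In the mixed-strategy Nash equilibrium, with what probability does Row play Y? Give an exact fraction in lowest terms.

Row's mix p on X must make Column indifferent between X and Y.
Column's payoff from X: 11p + 11(1−p). From Y: 10p + 14(1−p).
Set equal: 1p = 3(1−p) → p = 3/4.
Probability on Y is 1 − 3/4 = 1/4.

1/4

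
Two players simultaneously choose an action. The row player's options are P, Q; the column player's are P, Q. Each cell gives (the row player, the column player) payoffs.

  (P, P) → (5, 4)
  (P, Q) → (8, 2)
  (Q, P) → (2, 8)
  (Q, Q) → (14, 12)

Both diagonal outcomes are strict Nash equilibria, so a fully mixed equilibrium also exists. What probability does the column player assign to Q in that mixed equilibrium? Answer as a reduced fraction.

The column player's mix q on P must make the row player indifferent between P and Q.
The row player's payoff from P: 5q + 8(1−q). From Q: 2q + 14(1−q).
Set equal: 3q = 6(1−q) → q = 6/9 = 2/3.
Probability on Q is 1 − 2/3 = 1/3.

1/3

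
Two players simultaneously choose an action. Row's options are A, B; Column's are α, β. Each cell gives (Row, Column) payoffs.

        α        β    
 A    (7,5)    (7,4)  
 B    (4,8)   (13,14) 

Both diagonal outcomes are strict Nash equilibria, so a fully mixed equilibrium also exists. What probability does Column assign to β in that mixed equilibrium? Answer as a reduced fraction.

1/3

Column's mix q on α must make Row indifferent between A and B.
Row's payoff from A: 7q + 7(1−q). From B: 4q + 13(1−q).
Set equal: 3q = 6(1−q) → q = 6/9 = 2/3.
Probability on β is 1 − 2/3 = 1/3.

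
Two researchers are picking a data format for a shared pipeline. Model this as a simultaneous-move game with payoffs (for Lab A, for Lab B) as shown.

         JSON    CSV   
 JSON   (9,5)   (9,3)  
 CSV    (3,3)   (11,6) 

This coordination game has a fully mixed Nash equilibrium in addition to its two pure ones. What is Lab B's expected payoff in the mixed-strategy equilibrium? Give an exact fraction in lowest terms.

Lab A mixes with probability p on JSON, chosen so Lab B is indifferent: 5p + 3(1−p) = 3p + 6(1−p) gives p = 3/5.
Lab B's expected payoff is 5·3/5 + 3·2/5 = 21/5.

21/5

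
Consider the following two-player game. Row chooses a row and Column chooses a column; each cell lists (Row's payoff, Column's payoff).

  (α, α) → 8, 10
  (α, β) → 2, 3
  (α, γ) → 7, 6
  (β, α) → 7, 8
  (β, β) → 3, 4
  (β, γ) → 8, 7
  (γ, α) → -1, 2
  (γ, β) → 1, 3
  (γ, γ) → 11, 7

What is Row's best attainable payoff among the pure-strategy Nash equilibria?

11

Both α is a pure NE (Row: 8 ≥ 7; Column: 10 ≥ 6). Row gets 8.
Both γ is a pure NE (Row: 11 ≥ 8; Column: 7 ≥ 3). Row gets 11.
Every other cell has a profitable deviation for at least one player. Highest of {8, 11} is 11.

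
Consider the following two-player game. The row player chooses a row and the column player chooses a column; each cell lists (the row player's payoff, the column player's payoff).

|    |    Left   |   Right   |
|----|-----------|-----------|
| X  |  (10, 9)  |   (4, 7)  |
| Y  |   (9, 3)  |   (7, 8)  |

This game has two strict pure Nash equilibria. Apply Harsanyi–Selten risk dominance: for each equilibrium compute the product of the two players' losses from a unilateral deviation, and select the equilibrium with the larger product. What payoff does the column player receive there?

At (X, Left): the row player loses 10 − 9 = 1 by deviating; the column player loses 9 − 7 = 2. Product = 1·2 = 2.
At (Y, Right): the row player loses 7 − 4 = 3 by deviating; the column player loses 8 − 3 = 5. Product = 3·5 = 15.
15 > 2, so (Y, Right) is risk-dominant. The column player's payoff there is 8.

8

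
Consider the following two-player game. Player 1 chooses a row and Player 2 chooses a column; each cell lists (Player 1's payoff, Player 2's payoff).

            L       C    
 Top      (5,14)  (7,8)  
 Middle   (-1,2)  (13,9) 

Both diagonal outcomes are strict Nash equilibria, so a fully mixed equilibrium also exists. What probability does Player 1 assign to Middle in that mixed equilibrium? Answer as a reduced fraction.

6/13

Player 1's mix p on Top must make Player 2 indifferent between L and C.
Player 2's payoff from L: 14p + 2(1−p). From C: 8p + 9(1−p).
Set equal: 6p = 7(1−p) → p = 7/13.
Probability on Middle is 1 − 7/13 = 6/13.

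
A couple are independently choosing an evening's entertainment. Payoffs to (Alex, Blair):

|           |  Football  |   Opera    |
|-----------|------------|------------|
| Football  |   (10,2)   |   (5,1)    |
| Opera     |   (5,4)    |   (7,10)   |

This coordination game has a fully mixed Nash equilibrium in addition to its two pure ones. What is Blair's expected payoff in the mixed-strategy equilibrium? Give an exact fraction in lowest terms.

16/7

Alex mixes with probability p on Football, chosen so Blair is indifferent: 2p + 4(1−p) = 1p + 10(1−p) gives p = 6/7.
Blair's expected payoff is 2·6/7 + 4·1/7 = 16/7.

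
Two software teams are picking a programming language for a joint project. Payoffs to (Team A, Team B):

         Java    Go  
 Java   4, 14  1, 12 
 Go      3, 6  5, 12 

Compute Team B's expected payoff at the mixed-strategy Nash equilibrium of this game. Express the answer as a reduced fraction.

12

Team A mixes with probability p on Java, chosen so Team B is indifferent: 14p + 6(1−p) = 12p + 12(1−p) gives p = 3/4.
Team B's expected payoff is 14·3/4 + 6·1/4 = 12.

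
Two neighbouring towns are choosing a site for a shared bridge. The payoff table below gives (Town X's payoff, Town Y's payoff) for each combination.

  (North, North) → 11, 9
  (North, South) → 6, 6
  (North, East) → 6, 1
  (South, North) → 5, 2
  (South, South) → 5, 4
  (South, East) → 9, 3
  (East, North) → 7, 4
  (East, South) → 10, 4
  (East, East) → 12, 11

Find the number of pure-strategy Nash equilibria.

2

Both North: Town X gets 11 (best alternative 7); Town Y gets 9 (best alternative 6). Neither deviates — NE.
Both East: Town X gets 12 (best alternative 9); Town Y gets 11 (best alternative 4). Neither deviates — NE.
Both South is not a NE: Town X would switch to East (10 > 5).
No other cell survives both best-response checks, so there are 2 pure NE.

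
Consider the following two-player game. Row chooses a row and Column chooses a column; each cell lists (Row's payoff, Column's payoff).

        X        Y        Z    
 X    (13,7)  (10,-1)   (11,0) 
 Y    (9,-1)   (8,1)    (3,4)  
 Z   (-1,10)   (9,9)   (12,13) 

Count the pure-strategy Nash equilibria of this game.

2

Both X: Row gets 13 (best alternative 9); Column gets 7 (best alternative 0). Neither deviates — NE.
Both Z: Row gets 12 (best alternative 11); Column gets 13 (best alternative 10). Neither deviates — NE.
Both Y is not a NE: Row would switch to X (10 > 8).
No other cell survives both best-response checks, so there are 2 pure NE.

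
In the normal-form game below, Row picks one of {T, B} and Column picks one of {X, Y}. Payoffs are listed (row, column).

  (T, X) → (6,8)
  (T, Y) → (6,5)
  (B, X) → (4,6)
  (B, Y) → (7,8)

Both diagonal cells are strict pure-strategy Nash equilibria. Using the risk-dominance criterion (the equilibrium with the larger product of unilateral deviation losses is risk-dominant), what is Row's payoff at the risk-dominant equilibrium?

At (T, X): Row loses 6 − 4 = 2 by deviating; Column loses 8 − 5 = 3. Product = 2·3 = 6.
At (B, Y): Row loses 7 − 6 = 1 by deviating; Column loses 8 − 6 = 2. Product = 1·2 = 2.
6 > 2, so (T, X) is risk-dominant. Row's payoff there is 6.

6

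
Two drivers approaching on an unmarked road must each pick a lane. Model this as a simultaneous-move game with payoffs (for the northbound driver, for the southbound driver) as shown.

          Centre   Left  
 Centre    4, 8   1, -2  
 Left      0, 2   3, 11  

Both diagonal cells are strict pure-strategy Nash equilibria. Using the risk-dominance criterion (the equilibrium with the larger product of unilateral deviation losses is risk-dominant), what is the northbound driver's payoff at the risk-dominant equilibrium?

At both Centre: the northbound driver loses 4 − 0 = 4 by deviating; the southbound driver loses 8 − (-2) = 10. Product = 4·10 = 40.
At both Left: the northbound driver loses 3 − 1 = 2 by deviating; the southbound driver loses 11 − 2 = 9. Product = 2·9 = 18.
40 > 18, so both Centre is risk-dominant. The northbound driver's payoff there is 4.

4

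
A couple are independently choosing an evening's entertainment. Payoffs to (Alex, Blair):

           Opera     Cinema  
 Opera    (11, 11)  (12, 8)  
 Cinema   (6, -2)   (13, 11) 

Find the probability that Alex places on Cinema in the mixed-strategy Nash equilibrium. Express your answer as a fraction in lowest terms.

Alex's mix p on Opera must make Blair indifferent between Opera and Cinema.
Blair's payoff from Opera: 11p + (-2)(1−p). From Cinema: 8p + 11(1−p).
Set equal: 3p = 13(1−p) → p = 13/16.
Probability on Cinema is 1 − 13/16 = 3/16.

3/16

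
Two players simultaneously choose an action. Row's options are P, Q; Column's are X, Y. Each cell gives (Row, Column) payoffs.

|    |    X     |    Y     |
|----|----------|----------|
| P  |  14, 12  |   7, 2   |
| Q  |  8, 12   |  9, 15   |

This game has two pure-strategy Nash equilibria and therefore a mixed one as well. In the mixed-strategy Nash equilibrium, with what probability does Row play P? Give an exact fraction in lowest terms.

3/13

Row's mix p on P must make Column indifferent between X and Y.
Column's payoff from X: 12p + 12(1−p). From Y: 2p + 15(1−p).
Set equal: 10p = 3(1−p) → p = 3/13.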